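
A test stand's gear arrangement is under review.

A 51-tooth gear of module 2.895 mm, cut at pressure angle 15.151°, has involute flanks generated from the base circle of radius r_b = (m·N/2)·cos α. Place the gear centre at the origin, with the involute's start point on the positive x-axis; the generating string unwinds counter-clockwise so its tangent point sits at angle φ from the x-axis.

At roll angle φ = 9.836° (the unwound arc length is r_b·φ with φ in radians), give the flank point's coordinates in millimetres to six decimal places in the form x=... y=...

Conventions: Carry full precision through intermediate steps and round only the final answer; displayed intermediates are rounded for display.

topology: single-mesh involute geometry — m = 2.895, N = 51
pitch radius r_p = m·N/2 = 2.895·51/2 = 73.822500
base radius r_b = r_p·cos α = 73.822500·cos 15.151° = 71.256457
roll angle φ = 9.836° = 0.17167059 rad
x = r_b·(cos φ + φ·sin φ) = 72.298726
y = r_b·(sin φ − φ·cos φ) = 0.119815

x=72.298726 y=0.119815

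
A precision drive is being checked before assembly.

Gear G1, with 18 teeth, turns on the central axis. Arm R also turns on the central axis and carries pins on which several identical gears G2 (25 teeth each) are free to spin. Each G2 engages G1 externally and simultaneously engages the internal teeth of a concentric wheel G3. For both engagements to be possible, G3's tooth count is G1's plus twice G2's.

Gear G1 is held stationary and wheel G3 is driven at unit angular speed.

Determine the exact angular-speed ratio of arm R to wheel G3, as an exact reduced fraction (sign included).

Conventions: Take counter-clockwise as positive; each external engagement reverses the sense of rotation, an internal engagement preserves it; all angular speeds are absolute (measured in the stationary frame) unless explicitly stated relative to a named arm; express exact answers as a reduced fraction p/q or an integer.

34/43

topology: planetary set — G1 18T / G2 25T / G3 68T, arm = carrier (Willis)
ring teeth: 18 + 2·25 = 68
18(ω_sun−ω_arm) = −68(ω_ring−ω_arm),  ω_sun = 0, ω_ring = 1
18(0−ω_arm) = −68(1−ω_arm)  ⇒  86·ω_arm = 68  ⇒  ω_arm = 34/43
ω_out/ω_in = 34/43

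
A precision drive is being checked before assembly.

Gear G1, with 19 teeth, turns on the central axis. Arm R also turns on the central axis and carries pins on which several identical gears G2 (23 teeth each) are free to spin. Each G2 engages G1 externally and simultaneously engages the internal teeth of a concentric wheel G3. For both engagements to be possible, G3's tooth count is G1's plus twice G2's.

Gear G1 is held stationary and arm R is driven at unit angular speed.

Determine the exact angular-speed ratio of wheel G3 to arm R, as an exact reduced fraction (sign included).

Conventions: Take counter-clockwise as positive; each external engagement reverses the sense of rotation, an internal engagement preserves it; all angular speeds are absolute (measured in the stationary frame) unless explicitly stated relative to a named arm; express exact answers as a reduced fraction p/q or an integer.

class = planetary set [G3 = 19+2·23 = 65; Willis about the carrier]
ring teeth: 19 + 2·23 = 65
19(ω_sun−ω_arm) = −65(ω_ring−ω_arm),  ω_sun = 0, ω_arm = 1
ω_ring = 1 − (19/65)(0−1) = 84/65
ω_out/ω_in = 84/65

84/65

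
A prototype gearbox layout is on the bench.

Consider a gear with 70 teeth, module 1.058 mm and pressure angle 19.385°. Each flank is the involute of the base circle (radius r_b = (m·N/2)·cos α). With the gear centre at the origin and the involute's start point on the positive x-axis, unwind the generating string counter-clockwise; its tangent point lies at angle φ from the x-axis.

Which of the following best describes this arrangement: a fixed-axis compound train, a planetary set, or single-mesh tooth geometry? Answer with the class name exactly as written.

single-mesh tooth geometry

class = single-mesh tooth geometry [base-circle involute, m = 1.058, 70T]
classification: single-mesh tooth geometry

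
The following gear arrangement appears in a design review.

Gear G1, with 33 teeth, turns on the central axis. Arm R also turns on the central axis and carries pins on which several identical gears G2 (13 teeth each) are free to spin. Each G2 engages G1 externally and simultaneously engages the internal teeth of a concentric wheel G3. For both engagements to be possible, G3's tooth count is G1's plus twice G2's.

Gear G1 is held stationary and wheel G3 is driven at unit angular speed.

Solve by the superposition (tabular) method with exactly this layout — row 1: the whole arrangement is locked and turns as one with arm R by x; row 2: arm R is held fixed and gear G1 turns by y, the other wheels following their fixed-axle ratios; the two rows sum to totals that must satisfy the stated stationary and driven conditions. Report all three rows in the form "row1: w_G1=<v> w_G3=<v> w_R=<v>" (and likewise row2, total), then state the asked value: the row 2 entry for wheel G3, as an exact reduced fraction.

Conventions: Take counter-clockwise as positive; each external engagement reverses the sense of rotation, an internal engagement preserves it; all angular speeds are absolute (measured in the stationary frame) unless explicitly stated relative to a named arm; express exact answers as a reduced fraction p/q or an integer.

row1: w_G1=59/92 w_G3=59/92 w_R=59/92
row2: w_G1=-59/92 w_G3=33/92 w_R=0
total: w_G1=0 w_G3=1 w_R=59/92
asked value: 33/92

recognized (axles ride arm R): planetary set, 33/13/59 teeth
row 1: whole set turns with the arm by x
superposition row 2 [arm held]: sun y, ring −(33/59)·y, arm 0
boundary: total ω_sun = x + y = 0 and total ω_ring = x − (33/59)·y = 1  ⇒  y = -59/92, x = 59/92
row 2 ring = −(33/59)·(-59/92) = 33/92
totals (row 1 + row 2): sun 59/92 + (-59/92) = 0, ring 59/92 + 33/92 = 1, arm 59/92 + 0 = 59/92
asked cell (row2, ring) = 33/92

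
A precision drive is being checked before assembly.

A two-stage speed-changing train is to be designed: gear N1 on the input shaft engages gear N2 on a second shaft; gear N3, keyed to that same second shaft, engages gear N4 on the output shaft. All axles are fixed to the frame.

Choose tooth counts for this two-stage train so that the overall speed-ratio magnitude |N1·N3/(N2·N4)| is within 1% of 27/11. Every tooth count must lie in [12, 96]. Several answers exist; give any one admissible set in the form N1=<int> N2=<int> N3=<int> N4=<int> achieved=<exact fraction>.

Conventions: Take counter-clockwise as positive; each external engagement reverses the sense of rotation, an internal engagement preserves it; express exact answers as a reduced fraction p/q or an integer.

design class (target 27/11): fixed-axis compound train
target = 27/11 in lowest terms: an exact hit needs N1·N3 = k·27 and N2·N4 = k·11 for one integer k, every count in [12, 96]; additionally prefer no 1:1 stage (N1 ≠ N2, N3 ≠ N4)
k = 1…23: no 1:1-free in-range split of k·27 and k·11 into factor pairs; take k = 24
k = 24: N1·N3 = 648 = 12·54, N2·N4 = 264 = 22·12
achieved = 12·54/(22·12) = 27/11; |achieved − target| = 0 ≤ 27/1100 ✓

N1=12 N2=22 N3=54 N4=12 achieved=27/11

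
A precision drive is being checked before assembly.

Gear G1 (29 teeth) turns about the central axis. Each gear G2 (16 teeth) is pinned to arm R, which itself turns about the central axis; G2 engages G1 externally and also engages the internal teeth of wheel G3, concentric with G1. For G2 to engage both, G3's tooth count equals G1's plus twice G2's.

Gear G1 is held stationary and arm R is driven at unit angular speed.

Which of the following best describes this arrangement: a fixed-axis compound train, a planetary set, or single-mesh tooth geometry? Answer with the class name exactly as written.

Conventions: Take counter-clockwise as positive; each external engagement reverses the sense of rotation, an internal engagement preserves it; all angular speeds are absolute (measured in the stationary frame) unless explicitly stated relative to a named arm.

planetary set

topology: planetary set — G1 29T / G2 16T / G3 61T, arm = carrier (Willis)
classification: planetary set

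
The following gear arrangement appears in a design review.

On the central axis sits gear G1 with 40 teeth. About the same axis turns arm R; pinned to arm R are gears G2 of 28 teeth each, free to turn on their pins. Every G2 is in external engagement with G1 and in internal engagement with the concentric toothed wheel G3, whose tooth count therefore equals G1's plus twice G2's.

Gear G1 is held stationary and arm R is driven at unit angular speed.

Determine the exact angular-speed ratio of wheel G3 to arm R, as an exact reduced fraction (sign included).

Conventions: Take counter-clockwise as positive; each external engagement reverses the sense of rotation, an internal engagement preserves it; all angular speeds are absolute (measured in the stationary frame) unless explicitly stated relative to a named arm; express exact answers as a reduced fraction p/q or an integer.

17/12

recognized (axles ride arm R): planetary set, 40/28/96 teeth
ring teeth: 40 + 2·28 = 96
40(ω_sun−ω_arm) = −96(ω_ring−ω_arm),  ω_sun = 0, ω_arm = 1
ω_ring = 1 − (40/96)(0−1) = 17/12
ω_out/ω_in = 17/12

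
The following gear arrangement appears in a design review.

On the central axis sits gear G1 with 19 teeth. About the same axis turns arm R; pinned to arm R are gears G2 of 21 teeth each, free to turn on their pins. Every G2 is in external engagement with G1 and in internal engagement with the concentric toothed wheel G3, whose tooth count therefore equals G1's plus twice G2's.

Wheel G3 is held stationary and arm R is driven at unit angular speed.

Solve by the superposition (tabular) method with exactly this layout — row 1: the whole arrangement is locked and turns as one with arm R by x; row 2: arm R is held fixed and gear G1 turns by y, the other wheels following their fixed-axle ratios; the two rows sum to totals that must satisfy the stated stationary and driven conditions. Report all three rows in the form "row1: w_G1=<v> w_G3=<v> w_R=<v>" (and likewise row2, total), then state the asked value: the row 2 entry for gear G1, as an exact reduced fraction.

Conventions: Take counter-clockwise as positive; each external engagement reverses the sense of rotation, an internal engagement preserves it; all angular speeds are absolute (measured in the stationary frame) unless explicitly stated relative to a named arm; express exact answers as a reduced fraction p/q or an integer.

row1: w_G1=1 w_G3=1 w_R=1
row2: w_G1=61/19 w_G3=-1 w_R=0
total: w_G1=80/19 w_G3=0 w_R=1
asked value: 61/19

topology: planetary set — G1 19T / G2 21T / G3 61T, arm = carrier (Willis)
row 1 — lock + rotate with arm: ω_sun = ω_ring = ω_arm = x
row 2 — arm fixed, fixed-axis ratios: sun y, ring −(19/61)·y, arm 0
boundary: total ω_ring = x − (19/61)·y = 0 and total ω_arm = x = 1  ⇒  y = 61/19, x = 1
row 2 ring = −(19/61)·61/19 = -1
totals (row 1 + row 2): sun 1 + 61/19 = 80/19, ring 1 + (-1) = 0, arm 1 + 0 = 1
asked cell (row2, sun) = 61/19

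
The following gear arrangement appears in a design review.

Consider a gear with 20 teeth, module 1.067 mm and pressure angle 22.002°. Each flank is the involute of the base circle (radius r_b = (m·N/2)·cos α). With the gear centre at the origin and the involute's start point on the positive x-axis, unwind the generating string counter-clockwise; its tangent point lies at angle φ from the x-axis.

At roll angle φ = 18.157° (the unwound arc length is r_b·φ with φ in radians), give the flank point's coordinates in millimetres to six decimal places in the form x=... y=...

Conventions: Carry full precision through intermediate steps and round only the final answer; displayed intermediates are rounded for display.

class = single-mesh tooth geometry [base-circle involute, m = 1.067, 20T]
pitch radius r_p = m·N/2 = 1.067·20/2 = 10.670000
base radius r_b = r_p·cos α = 10.670000·cos 22.002° = 9.892912
roll angle φ = 18.157° = 0.31689943 rad
x = r_b·(cos φ + φ·sin φ) = 10.377259
y = r_b·(sin φ − φ·cos φ) = 0.103896

x=10.377259 y=0.103896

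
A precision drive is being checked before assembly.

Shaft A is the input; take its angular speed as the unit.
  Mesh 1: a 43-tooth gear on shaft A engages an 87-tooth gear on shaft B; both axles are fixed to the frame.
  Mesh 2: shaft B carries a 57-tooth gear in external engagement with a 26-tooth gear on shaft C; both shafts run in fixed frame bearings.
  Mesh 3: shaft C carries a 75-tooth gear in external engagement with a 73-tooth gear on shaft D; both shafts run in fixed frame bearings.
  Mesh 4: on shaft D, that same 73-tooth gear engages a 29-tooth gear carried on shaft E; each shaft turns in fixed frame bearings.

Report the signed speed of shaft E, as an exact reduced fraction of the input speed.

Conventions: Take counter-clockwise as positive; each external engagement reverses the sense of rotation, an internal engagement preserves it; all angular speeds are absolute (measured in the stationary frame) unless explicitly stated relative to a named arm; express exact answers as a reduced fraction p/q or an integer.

4-mesh fixed-axis compound train (all bearings frame-fixed)
mesh 1 [43T→87T]: |ω|/ω_in = 1×43/87 = 43/87, sense flips to −
mesh 2 [57T→26T]: |ω|/ω_in = (43/87)×57/26 = 817/754, sense flips to +
mesh 3 [75T→73T]: |ω|/ω_in = (817/754)×75/73 = 61275/55042, sense flips to −
mesh 4 [73T→29T]: |ω|/ω_in = (61275/55042)×73/29 = 61275/21866, sense flips to +
signed output speed (× input speed) = 61275/21866

61275/21866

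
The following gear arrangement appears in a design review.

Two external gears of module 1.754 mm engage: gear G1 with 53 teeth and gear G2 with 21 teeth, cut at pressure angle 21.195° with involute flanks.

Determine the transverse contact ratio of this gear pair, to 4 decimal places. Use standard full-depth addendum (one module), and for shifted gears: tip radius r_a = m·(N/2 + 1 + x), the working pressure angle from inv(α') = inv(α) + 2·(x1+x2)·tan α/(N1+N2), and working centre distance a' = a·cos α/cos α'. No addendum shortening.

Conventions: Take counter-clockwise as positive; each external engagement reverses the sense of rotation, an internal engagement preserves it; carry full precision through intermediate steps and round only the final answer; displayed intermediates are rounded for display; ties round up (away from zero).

class = single-mesh tooth geometry [involute pair 53T × 21T, m = 1.754]
base radii: r_b1 = 43.336809, r_b2 = 17.171189
tip radii: r_a1 = 48.235000, r_a2 = 20.171000
no profile shift: α' = α, a' = a
action lengths: √(r_a1²−r_b1²) = 21.178673, √(r_a2²−r_b2²) = 10.583928
base pitch p_b = π·m·cos α = 5.137608
CR = (21.178673 + 10.583928 − 64.898000·sin 21.19500°)/5.137608 = 1.615376
contact ratio ≈ 1.6154

1.6154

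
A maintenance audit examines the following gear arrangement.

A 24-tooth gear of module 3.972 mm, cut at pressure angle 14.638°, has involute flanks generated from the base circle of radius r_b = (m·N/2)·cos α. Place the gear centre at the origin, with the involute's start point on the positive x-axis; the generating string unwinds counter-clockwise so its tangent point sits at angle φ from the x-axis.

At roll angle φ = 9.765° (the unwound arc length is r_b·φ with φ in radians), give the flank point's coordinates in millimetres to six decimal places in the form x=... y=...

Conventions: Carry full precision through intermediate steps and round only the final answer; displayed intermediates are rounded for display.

x=46.781831 y=0.075880

recognized (one wheel, involute flank): single-mesh tooth geometry, m = 3.972, N = 24
pitch radius r_p = m·N/2 = 3.972·24/2 = 47.664000
base radius r_b = r_p·cos α = 47.664000·cos 14.638° = 46.116911
roll angle φ = 9.765° = 0.17043140 rad
x = r_b·(cos φ + φ·sin φ) = 46.781831
y = r_b·(sin φ − φ·cos φ) = 0.075880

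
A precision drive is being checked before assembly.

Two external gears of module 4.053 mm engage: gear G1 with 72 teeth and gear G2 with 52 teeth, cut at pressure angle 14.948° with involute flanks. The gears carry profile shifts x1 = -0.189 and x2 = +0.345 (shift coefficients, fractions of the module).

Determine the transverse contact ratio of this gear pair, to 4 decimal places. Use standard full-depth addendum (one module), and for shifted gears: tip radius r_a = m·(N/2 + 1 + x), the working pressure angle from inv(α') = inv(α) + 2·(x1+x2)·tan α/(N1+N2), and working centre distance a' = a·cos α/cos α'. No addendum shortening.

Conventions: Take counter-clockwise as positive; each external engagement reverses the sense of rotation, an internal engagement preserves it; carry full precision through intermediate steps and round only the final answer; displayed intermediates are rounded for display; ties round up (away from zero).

2.0690

recognized (one external pair, fixed centres): single-mesh tooth geometry, m = 4.053, N1 = 72, N2 = 52
base radii: r_b1 = 140.970521, r_b2 = 101.812043
tip radii: r_a1 = 149.194983, r_a2 = 110.829285
inv(α') = inv(14.948°) + 2·(-0.189+0.345)·tan α/(72+52) = 0.00675663  ⇒  α' = 15.46873°
a' = a·cos α / cos α' = 251.2860·cos 14.948°/cos 15.46873° = 251.907628
action lengths: √(r_a1²−r_b1²) = 48.851359, √(r_a2²−r_b2²) = 43.788564
base pitch p_b = π·m·cos α = 12.301999
CR = (48.851359 + 43.788564 − 251.907628·sin 15.46873°)/12.301999 = 2.069015
contact ratio ≈ 2.0690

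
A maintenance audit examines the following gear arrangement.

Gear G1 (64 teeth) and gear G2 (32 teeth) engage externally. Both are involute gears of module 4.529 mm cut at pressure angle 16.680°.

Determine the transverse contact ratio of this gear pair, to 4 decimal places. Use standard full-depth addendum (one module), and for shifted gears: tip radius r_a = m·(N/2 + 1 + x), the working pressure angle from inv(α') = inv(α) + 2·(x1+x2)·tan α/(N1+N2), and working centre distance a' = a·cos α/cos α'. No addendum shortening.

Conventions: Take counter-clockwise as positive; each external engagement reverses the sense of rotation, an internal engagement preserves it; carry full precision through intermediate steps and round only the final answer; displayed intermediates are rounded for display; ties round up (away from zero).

topology: single-mesh involute geometry — m = 4.529, 64T/32T pair
base radii: r_b1 = 138.829827, r_b2 = 69.414914
tip radii: r_a1 = 149.457000, r_a2 = 76.993000
no profile shift: α' = α, a' = a
action lengths: √(r_a1²−r_b1²) = 55.350464, √(r_a2²−r_b2²) = 33.309035
base pitch p_b = π·m·cos α = 13.629586
CR = (55.350464 + 33.309035 − 217.392000·sin 16.68000°)/13.629586 = 1.926860
contact ratio ≈ 1.9269

1.9269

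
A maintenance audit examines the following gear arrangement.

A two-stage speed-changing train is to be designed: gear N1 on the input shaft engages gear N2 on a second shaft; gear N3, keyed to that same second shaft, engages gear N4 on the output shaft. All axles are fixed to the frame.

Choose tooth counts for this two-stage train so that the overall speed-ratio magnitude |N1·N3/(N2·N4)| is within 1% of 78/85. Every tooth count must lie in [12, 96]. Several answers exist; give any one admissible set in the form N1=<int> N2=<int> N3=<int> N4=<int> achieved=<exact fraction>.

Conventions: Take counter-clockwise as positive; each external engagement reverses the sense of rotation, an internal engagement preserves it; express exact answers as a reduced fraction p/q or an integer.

N1=13 N2=15 N3=18 N4=17 achieved=78/85

design class (target 78/85): fixed-axis compound train
target = 78/85 in lowest terms: an exact hit needs N1·N3 = k·78 and N2·N4 = k·85 for one integer k, every count in [12, 96]; additionally prefer no 1:1 stage (N1 ≠ N2, N3 ≠ N4)
k = 1…2: no 1:1-free in-range split of k·78 and k·85 into factor pairs; take k = 3
k = 3: N1·N3 = 234 = 13·18, N2·N4 = 255 = 15·17
achieved = 13·18/(15·17) = 78/85; |achieved − target| = 0 ≤ 39/4250 ✓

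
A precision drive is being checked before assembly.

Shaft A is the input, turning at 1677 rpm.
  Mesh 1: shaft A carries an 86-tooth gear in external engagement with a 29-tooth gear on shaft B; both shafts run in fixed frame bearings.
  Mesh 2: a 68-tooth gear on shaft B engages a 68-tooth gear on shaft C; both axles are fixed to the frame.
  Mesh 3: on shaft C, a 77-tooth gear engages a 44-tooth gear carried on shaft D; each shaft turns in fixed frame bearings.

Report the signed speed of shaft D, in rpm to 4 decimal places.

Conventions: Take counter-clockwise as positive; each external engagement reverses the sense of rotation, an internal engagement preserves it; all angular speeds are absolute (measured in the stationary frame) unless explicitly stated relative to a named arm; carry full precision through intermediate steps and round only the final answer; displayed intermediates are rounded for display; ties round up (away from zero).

-8703.0517 rpm

3-mesh fixed-axis compound train (all bearings frame-fixed)
mesh 1 [86T→29T]: ω = 1677.0000×86/29 = 4973.1724 rpm, sense flips to −
mesh 2 [68T→68T]: ω = 4973.1724×68/68 = 4973.1724 rpm, sense flips to +
mesh 3 [77T→44T]: ω = 4973.1724×77/44 = 8703.0517 rpm, sense flips to −
signed output speed = -8703.0517 rpm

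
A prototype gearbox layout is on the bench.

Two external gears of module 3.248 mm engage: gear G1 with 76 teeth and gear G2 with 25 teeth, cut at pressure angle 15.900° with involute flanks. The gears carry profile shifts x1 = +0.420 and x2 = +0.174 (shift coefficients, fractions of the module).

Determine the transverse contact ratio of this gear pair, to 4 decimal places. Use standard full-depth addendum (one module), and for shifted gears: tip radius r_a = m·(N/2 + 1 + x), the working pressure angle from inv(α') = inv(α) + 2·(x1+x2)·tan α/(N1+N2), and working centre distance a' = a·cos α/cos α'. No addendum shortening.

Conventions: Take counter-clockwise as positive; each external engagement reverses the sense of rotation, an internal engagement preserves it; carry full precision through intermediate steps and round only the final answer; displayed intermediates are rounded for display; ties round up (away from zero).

recognized (one external pair, fixed centres): single-mesh tooth geometry, m = 3.248, N1 = 76, N2 = 25
base radii: r_b1 = 118.701959, r_b2 = 39.046697
tip radii: r_a1 = 128.036160, r_a2 = 44.413152
inv(α') = inv(15.900°) + 2·(+0.420+0.174)·tan α/(76+25) = 0.01070074  ⇒  α' = 17.96754°
a' = a·cos α / cos α' = 164.0240·cos 15.900°/cos 17.96754° = 165.836257
action lengths: √(r_a1²−r_b1²) = 47.990656, √(r_a2²−r_b2²) = 21.163259
base pitch p_b = π·m·cos α = 9.813505
CR = (47.990656 + 21.163259 − 165.836257·sin 17.96754°)/9.813505 = 1.833906
contact ratio ≈ 1.8339

1.8339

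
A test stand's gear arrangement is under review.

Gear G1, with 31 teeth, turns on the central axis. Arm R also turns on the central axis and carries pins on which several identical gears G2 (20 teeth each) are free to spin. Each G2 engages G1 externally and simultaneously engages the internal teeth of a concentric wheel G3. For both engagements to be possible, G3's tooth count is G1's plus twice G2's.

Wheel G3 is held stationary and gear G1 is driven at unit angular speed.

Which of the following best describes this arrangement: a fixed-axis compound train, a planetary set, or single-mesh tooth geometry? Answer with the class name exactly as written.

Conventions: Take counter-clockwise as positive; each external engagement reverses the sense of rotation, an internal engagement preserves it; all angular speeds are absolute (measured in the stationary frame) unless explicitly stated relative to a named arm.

recognized (axles ride arm R): planetary set, 31/20/71 teeth
classification: planetary set

planetary set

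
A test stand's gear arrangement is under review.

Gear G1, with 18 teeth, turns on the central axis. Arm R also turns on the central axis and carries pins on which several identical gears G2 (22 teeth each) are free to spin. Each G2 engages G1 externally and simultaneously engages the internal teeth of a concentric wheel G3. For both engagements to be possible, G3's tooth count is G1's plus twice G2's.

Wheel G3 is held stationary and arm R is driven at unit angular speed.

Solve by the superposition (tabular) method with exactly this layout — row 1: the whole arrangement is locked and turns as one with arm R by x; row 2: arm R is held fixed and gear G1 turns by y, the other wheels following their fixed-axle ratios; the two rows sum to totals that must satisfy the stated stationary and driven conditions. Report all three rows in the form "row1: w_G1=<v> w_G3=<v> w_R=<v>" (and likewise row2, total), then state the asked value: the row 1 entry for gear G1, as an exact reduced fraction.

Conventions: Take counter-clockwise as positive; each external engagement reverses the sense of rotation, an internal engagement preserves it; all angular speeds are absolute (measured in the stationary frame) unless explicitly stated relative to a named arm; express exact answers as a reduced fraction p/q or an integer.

topology: planetary set — G1 18T / G2 22T / G3 62T, arm = carrier (Willis)
row 1 — lock + rotate with arm: ω_sun = ω_ring = ω_arm = x
row 2: sun turns y, ring = −(18/62)·y, arm 0
boundary: total ω_ring = x − (18/62)·y = 0 and total ω_arm = x = 1  ⇒  y = 31/9, x = 1
row 2 ring = −(18/62)·31/9 = -1
totals (row 1 + row 2): sun 1 + 31/9 = 40/9, ring 1 + (-1) = 0, arm 1 + 0 = 1
asked cell (row1, sun) = 1

row1: w_G1=1 w_G3=1 w_R=1
row2: w_G1=31/9 w_G3=-1 w_R=0
total: w_G1=40/9 w_G3=0 w_R=1
asked value: 1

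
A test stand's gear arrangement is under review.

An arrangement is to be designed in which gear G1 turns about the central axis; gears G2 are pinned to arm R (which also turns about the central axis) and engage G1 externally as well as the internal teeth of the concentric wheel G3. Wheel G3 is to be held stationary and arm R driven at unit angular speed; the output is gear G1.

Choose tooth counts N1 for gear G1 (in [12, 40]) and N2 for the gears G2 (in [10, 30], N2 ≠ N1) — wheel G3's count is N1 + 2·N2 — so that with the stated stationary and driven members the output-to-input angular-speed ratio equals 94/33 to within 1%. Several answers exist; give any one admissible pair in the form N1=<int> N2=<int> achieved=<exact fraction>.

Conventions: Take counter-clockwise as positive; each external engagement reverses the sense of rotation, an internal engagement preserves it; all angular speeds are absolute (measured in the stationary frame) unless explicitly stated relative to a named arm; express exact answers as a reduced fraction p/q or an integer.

N1=33 N2=14 achieved=94/33

design class (target 94/33): planetary set
Willis with ω_ring = 0: ω_sun/ω_arm = (N1+N3)/N1; set equal to 94/33  ⇒  N3/N1 = 94/33 − 1 = 61/33
N3 = N1 + 2·N2  ⇒  N2/N1 = (N3/N1 − 1)/2 = (61/33 − 1)/2 = 14/33
smallest multiple with N1 ≥ 12 and N2 ≥ 10: k = 1  ⇒  N1 = 1·33 = 33, N2 = 1·14 = 14 (N1 ≤ 40, N2 ≤ 30, N2 ≠ N1 ✓), N3 = 33 + 2·14 = 61
check: (N1+N3)/N1 with N1 = 33, N3 = 61 gives 94/33; |achieved − target| = 0 ≤ 47/1650 ✓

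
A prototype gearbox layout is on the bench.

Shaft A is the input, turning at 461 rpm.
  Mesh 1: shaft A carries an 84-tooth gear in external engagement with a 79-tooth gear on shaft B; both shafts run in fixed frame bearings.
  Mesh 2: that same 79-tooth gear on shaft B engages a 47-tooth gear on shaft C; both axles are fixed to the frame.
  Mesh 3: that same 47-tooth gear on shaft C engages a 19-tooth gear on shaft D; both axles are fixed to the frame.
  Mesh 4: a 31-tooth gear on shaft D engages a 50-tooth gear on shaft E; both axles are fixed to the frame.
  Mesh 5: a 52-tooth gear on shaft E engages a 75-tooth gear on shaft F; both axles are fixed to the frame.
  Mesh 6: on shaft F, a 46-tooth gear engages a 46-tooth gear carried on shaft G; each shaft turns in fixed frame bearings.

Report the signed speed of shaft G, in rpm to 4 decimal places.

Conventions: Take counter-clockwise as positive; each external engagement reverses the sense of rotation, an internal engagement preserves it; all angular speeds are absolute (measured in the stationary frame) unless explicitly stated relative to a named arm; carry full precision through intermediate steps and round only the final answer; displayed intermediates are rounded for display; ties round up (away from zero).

+876.1135 rpm

recognized (7 fixed axles, 6 meshes): fixed-axis compound train
mesh 1 [84T→79T]: ω = 461.0000×84/79 = 490.1772 rpm, sense flips to −
mesh 2 [79T→47T]: ω = 490.1772×79/47 = 823.9149 rpm, sense flips to +
mesh 3 [47T→19T]: ω = 823.9149×47/19 = 2038.1053 rpm, sense flips to −
mesh 4 [31T→50T]: ω = 2038.1053×31/50 = 1263.6253 rpm, sense flips to +
mesh 5 [52T→75T]: ω = 1263.6253×52/75 = 876.1135 rpm, sense flips to −
mesh 6 [46T→46T]: ω = 876.1135×46/46 = 876.1135 rpm, sense flips to +
signed output speed = +876.1135 rpm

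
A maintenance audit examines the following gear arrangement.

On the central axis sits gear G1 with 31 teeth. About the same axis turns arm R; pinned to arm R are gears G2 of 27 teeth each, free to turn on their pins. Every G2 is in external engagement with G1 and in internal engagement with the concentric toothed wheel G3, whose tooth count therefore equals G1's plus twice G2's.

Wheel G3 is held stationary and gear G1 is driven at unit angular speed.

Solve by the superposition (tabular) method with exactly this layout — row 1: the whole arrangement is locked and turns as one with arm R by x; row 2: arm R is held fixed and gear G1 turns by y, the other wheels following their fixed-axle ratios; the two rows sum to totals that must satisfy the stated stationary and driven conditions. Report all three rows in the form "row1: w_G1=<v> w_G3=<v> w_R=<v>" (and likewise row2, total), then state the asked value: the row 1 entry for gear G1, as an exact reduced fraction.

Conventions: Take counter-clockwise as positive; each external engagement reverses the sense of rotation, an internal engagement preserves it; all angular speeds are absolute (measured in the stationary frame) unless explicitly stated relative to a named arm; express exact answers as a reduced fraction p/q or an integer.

row1: w_G1=31/116 w_G3=31/116 w_R=31/116
row2: w_G1=85/116 w_G3=-31/116 w_R=0
total: w_G1=1 w_G3=0 w_R=31/116
asked value: 31/116

topology: planetary set — G1 31T / G2 27T / G3 85T, arm = carrier (Willis)
row 1 (train locked, turned with arm): all members turn x
row 2 (arm held, sun turns y): ω_ring = −(31/85)·y, ω_arm = 0
boundary: total ω_ring = x − (31/85)·y = 0 and total ω_sun = x + y = 1  ⇒  y = 85/116, x = 31/116
row 2 ring = −(31/85)·85/116 = -31/116
totals (row 1 + row 2): sun 31/116 + 85/116 = 1, ring 31/116 + (-31/116) = 0, arm 31/116 + 0 = 31/116
asked cell (row1, sun) = 31/116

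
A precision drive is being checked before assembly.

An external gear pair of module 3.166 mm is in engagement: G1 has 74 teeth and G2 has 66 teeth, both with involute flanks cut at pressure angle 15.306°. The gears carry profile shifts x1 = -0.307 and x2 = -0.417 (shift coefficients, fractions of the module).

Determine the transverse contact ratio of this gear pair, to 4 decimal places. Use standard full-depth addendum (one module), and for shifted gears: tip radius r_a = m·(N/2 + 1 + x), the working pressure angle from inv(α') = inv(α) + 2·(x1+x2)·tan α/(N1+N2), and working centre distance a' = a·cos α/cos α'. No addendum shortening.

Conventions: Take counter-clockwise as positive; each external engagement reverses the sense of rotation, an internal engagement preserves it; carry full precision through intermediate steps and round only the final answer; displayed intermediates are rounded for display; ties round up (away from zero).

2.5127

class = single-mesh tooth geometry [involute pair 74T × 66T, m = 3.166]
base radii: r_b1 = 112.986948, r_b2 = 100.772142
tip radii: r_a1 = 119.336038, r_a2 = 106.323778
inv(α') = inv(15.306°) + 2·(-0.307-0.417)·tan α/(74+66) = 0.00371086  ⇒  α' = 12.70895°
a' = a·cos α / cos α' = 221.6200·cos 15.306°/cos 12.70895° = 219.127677
action lengths: √(r_a1²−r_b1²) = 38.406245, √(r_a2²−r_b2²) = 33.907537
base pitch p_b = π·m·cos α = 9.593486
CR = (38.406245 + 33.907537 − 219.127677·sin 12.70895°)/9.593486 = 2.512747
contact ratio ≈ 2.5127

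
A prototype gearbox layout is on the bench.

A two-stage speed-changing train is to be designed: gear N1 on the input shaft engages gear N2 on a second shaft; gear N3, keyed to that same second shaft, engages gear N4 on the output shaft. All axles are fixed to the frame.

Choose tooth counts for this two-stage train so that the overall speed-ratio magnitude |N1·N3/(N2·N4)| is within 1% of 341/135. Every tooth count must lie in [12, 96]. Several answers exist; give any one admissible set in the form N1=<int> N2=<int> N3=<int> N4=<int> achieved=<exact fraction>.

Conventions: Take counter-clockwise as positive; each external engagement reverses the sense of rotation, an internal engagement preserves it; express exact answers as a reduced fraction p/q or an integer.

N1=22 N2=15 N3=31 N4=18 achieved=341/135

design class (target 341/135): fixed-axis compound train
target = 341/135 in lowest terms: an exact hit needs N1·N3 = k·341 and N2·N4 = k·135 for one integer k, every count in [12, 96]; additionally prefer no 1:1 stage (N1 ≠ N2, N3 ≠ N4)
k = 1: no 1:1-free in-range split of k·341 and k·135 into factor pairs; take k = 2
k = 2: N1·N3 = 682 = 22·31, N2·N4 = 270 = 15·18
achieved = 22·31/(15·18) = 341/135; |achieved − target| = 0 ≤ 341/13500 ✓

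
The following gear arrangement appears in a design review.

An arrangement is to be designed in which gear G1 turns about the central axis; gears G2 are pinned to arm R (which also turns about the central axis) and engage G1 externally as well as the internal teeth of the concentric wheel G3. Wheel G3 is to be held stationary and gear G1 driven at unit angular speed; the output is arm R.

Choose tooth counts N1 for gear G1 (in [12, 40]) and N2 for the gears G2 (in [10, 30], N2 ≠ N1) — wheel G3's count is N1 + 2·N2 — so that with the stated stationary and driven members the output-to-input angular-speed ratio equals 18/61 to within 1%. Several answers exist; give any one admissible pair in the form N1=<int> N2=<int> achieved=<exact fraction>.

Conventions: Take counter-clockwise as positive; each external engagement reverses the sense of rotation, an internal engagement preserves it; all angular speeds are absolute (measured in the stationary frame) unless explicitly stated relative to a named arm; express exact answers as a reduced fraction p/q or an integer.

class = planetary set [ratio 18/61 wanted; Willis about the carrier]
Willis with ω_ring = 0: ω_arm/ω_sun = N1/(N1+N3); set equal to 18/61  ⇒  N3/N1 = 1/(18/61) − 1 = 43/18
N3 = N1 + 2·N2  ⇒  N2/N1 = (N3/N1 − 1)/2 = (43/18 − 1)/2 = 25/36
smallest multiple with N1 ≥ 12 and N2 ≥ 10: k = 1  ⇒  N1 = 1·36 = 36, N2 = 1·25 = 25 (N1 ≤ 40, N2 ≤ 30, N2 ≠ N1 ✓), N3 = 36 + 2·25 = 86
check: N1/(N1+N3) with N1 = 36, N3 = 86 gives 18/61; |achieved − target| = 0 ≤ 9/3050 ✓

N1=36 N2=25 achieved=18/61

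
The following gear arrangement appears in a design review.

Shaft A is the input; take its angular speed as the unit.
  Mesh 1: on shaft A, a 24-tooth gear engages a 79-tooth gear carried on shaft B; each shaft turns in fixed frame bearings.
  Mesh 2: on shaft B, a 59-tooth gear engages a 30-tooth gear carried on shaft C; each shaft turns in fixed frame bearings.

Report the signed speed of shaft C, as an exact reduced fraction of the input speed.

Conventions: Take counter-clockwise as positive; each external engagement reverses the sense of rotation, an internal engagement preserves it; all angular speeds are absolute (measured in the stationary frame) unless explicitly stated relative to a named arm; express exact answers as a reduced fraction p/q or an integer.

236/395

2-mesh fixed-axis compound train (all bearings frame-fixed)
mesh 1 [24T→79T]: |ω|/ω_in = 1×24/79 = 24/79, sense flips to −
mesh 2 [59T→30T]: |ω|/ω_in = (24/79)×59/30 = 236/395, sense flips to +
signed output speed (× input speed) = 236/395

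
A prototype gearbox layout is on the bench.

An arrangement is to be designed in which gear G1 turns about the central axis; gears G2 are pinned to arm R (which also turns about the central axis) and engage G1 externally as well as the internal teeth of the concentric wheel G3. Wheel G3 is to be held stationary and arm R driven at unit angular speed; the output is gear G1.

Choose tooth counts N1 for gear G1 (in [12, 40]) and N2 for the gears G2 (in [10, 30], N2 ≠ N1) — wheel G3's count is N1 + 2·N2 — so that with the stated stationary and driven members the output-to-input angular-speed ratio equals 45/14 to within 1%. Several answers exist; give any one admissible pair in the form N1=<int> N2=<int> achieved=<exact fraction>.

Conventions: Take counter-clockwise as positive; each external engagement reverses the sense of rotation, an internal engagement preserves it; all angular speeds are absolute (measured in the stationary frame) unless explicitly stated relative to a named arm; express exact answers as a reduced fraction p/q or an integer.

N1=28 N2=17 achieved=45/14

planetary set to be sized for 45/14 (Willis relation)
Willis with ω_ring = 0: ω_sun/ω_arm = (N1+N3)/N1; set equal to 45/14  ⇒  N3/N1 = 45/14 − 1 = 31/14
N3 = N1 + 2·N2  ⇒  N2/N1 = (N3/N1 − 1)/2 = (31/14 − 1)/2 = 17/28
smallest multiple with N1 ≥ 12 and N2 ≥ 10: k = 1  ⇒  N1 = 1·28 = 28, N2 = 1·17 = 17 (N1 ≤ 40, N2 ≤ 30, N2 ≠ N1 ✓), N3 = 28 + 2·17 = 62
check: (N1+N3)/N1 with N1 = 28, N3 = 62 gives 45/14; |achieved − target| = 0 ≤ 9/280 ✓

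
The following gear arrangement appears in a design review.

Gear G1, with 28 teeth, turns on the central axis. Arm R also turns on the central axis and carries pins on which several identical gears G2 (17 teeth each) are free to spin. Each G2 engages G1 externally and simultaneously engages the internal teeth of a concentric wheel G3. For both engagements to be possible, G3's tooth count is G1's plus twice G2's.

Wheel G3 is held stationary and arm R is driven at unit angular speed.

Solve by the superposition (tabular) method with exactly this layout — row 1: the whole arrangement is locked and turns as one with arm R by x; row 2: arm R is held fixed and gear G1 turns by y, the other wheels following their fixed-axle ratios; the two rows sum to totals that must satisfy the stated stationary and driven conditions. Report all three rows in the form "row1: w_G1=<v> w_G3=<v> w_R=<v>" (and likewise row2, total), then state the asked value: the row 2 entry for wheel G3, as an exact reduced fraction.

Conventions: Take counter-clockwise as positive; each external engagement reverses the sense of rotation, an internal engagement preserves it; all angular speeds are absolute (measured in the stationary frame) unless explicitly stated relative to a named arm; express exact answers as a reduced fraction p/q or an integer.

row1: w_G1=1 w_G3=1 w_R=1
row2: w_G1=31/14 w_G3=-1 w_R=0
total: w_G1=45/14 w_G3=0 w_R=1
asked value: -1

recognized (axles ride arm R): planetary set, 28/17/62 teeth
row 1: whole set turns with the arm by x
superposition row 2 [arm held]: sun y, ring −(28/62)·y, arm 0
boundary: total ω_ring = x − (28/62)·y = 0 and total ω_arm = x = 1  ⇒  y = 31/14, x = 1
row 2 ring = −(28/62)·31/14 = -1
totals (row 1 + row 2): sun 1 + 31/14 = 45/14, ring 1 + (-1) = 0, arm 1 + 0 = 1
asked cell (row2, ring) = -1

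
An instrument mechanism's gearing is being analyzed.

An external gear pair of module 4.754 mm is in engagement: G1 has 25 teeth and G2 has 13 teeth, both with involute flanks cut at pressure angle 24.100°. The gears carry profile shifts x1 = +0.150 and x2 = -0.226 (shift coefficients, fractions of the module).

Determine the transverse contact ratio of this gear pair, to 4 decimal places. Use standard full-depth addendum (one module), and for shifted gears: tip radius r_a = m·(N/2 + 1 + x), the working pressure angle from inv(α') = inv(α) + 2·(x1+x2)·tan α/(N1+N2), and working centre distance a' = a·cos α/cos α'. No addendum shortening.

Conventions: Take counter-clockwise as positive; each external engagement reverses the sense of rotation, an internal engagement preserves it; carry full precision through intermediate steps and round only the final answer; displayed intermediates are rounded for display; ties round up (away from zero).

class = single-mesh tooth geometry [involute pair 25T × 13T, m = 4.754]
base radii: r_b1 = 54.245171, r_b2 = 28.207489
tip radii: r_a1 = 64.892100, r_a2 = 34.580596
inv(α') = inv(24.100°) + 2·(+0.150-0.226)·tan α/(25+13) = 0.02490798  ⇒  α' = 23.57488°
a' = a·cos α / cos α' = 90.3260·cos 24.100°/cos 23.57488° = 89.960969
action lengths: √(r_a1²−r_b1²) = 35.615250, √(r_a2²−r_b2²) = 20.003879
base pitch p_b = π·m·cos α = 13.633298
CR = (35.615250 + 20.003879 − 89.960969·sin 23.57488°)/13.633298 = 1.440553
contact ratio ≈ 1.4406

1.4406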